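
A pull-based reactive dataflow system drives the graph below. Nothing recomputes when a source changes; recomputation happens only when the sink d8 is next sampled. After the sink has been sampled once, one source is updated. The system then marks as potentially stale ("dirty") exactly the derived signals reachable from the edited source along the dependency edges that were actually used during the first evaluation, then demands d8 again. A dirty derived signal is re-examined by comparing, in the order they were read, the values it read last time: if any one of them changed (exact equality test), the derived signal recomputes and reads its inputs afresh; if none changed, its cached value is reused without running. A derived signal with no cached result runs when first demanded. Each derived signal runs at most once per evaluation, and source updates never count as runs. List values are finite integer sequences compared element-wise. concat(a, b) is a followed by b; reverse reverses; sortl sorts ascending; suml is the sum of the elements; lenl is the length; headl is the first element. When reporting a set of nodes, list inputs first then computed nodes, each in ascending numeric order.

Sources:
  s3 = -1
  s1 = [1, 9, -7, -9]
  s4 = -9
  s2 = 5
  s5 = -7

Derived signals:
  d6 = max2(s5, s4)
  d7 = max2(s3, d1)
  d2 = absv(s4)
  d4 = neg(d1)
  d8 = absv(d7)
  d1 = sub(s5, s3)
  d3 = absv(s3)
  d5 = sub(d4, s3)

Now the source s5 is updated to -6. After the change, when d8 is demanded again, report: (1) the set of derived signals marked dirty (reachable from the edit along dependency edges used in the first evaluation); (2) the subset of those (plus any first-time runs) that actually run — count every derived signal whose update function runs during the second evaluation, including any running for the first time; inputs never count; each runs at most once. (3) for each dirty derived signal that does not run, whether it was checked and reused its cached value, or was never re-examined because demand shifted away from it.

Marked dirty: d1, d7, d8.
Derived signals that run: d1, d7 — 2 in total.
Checked but reused from cache: d8.
Key observation: the change is absorbed at d7 — it re-runs but produces the same value, and the output's value is unchanged.

First evaluation (everything demanded from the output):
  d1 = sub(-7, -1) = -6
  d7 = max2(-1, -6) = -1
  d8 = absv(-1) = 1

Propagation after the edit:
  d1: runs — s5 -7->-6; result -5.
  d7: runs — d1 -6->-5; result -1 (same value as before).
  d8: checked — values it read are unchanged (d7 unchanged); reused cached 1 without running.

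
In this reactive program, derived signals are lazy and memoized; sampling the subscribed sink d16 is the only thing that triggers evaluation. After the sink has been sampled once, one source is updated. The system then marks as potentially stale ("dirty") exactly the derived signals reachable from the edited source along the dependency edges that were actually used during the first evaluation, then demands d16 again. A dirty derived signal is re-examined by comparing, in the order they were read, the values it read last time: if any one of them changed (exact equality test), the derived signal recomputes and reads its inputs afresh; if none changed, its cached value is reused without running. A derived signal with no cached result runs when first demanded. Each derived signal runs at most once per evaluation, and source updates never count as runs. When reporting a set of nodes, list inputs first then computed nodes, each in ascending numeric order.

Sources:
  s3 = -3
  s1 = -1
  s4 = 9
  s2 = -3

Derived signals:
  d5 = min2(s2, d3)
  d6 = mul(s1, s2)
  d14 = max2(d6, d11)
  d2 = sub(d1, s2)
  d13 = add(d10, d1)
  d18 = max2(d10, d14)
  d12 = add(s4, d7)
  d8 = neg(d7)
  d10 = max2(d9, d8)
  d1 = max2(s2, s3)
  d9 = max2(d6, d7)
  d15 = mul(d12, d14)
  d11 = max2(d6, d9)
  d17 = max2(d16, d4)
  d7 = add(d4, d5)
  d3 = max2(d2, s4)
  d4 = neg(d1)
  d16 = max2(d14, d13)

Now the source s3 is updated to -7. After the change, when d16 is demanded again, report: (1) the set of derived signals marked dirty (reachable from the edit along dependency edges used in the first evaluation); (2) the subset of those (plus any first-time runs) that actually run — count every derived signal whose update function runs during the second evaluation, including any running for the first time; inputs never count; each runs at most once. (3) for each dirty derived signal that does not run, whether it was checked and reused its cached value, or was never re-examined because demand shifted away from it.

First demand of the output computes:
  d1 = max2(-3, -3) = -3
  d2 = sub(-3, -3) = 0
  d3 = max2(0, 9) = 9
  d4 = neg(-3) = 3
  d5 = min2(-3, 9) = -3
  d6 = mul(-1, -3) = 3
  d7 = add(3, -3) = 0
  d8 = neg(0) = 0
  d9 = max2(3, 0) = 3
  d10 = max2(3, 0) = 3
  d11 = max2(3, 3) = 3
  d13 = add(3, -3) = 0
  d14 = max2(3, 3) = 3
  d16 = max2(3, 0) = 3

After the edit, cleaning proceeds:
  d1: a read changed (s3 -3->-7) — executes, giving -3 — identical to its old value.
  d2: dirty, but its reads are unchanged (d1 unchanged, s2 unchanged); cached 0 stands.
  d3: dirty, but its reads are unchanged (d2 unchanged, s4 unchanged); cached 9 stands.
  d4: dirty, but its reads are unchanged (d1 unchanged); cached 3 stands.
  d5: dirty, but its reads are unchanged (s2 unchanged, d3 unchanged); cached -3 stands.
  d7: dirty, but its reads are unchanged (d4 unchanged, d5 unchanged); cached 0 stands.
  d8: dirty, but its reads are unchanged (d7 unchanged); cached 0 stands.
  d9: dirty, but its reads are unchanged (d6 unchanged, d7 unchanged); cached 3 stands.
  d10: dirty, but its reads are unchanged (d9 unchanged, d8 unchanged); cached 3 stands.
  d11: dirty, but its reads are unchanged (d6 unchanged, d9 unchanged); cached 3 stands.
  d13: dirty, but its reads are unchanged (d10 unchanged, d1 unchanged); cached 0 stands.
  d14: dirty, but its reads are unchanged (d6 unchanged, d11 unchanged); cached 3 stands.
  d16: dirty, but its reads are unchanged (d14 unchanged, d13 unchanged); cached 3 stands.

Note the absorption at d1: it re-runs yet its value is the same, leaving the output's value untouched.

The edit dirties: d1, d2, d3, d4, d5, d7, d8, d9, d10, d11, d13, d14, d16.
1 derived signals run: d1.
Cache hits after checking: d2, d3, d4, d5, d7, d8, d9, d10, d11, d13, d14, d16.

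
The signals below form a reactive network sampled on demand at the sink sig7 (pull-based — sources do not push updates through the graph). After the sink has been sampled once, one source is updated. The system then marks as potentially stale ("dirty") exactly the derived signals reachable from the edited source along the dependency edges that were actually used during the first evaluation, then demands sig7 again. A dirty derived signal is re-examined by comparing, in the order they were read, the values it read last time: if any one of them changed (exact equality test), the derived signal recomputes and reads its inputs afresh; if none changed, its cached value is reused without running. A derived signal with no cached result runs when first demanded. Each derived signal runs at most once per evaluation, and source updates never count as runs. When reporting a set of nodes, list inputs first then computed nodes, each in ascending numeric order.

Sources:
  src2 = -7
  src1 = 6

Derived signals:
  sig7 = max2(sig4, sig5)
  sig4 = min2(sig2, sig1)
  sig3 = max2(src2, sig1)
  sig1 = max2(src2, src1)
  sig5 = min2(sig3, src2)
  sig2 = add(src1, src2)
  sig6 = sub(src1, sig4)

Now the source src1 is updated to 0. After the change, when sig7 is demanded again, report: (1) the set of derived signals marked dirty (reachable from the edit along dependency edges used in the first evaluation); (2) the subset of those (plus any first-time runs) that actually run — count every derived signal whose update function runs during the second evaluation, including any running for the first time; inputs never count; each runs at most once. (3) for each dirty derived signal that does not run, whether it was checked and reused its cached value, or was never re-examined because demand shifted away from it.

Dirty set: sig1, sig2, sig3, sig4, sig5, sig7.
Run set: sig1, sig2, sig3, sig4, sig5, sig7 (6 run).
All dirty derived signals ended up running.

Initial pass — values computed on the first demand:
  sig1 = max2(-7, 6) = 6
  sig2 = add(6, -7) = -1
  sig3 = max2(-7, 6) = 6
  sig4 = min2(-1, 6) = -1
  sig5 = min2(6, -7) = -7
  sig7 = max2(-1, -7) = -1

Second demand — change propagation:
  sig1: re-runs because src1 6->0; new result 0.
  sig2: re-runs because src1 6->0; new result -7.
  sig3: re-runs because sig1 6->0; new result 0.
  sig4: re-runs because sig2 -1->-7; sig1 6->0; new result -7.
  sig5: re-runs because sig3 6->0; new result -7 (unchanged).
  sig7: re-runs because sig4 -1->-7; new result -7.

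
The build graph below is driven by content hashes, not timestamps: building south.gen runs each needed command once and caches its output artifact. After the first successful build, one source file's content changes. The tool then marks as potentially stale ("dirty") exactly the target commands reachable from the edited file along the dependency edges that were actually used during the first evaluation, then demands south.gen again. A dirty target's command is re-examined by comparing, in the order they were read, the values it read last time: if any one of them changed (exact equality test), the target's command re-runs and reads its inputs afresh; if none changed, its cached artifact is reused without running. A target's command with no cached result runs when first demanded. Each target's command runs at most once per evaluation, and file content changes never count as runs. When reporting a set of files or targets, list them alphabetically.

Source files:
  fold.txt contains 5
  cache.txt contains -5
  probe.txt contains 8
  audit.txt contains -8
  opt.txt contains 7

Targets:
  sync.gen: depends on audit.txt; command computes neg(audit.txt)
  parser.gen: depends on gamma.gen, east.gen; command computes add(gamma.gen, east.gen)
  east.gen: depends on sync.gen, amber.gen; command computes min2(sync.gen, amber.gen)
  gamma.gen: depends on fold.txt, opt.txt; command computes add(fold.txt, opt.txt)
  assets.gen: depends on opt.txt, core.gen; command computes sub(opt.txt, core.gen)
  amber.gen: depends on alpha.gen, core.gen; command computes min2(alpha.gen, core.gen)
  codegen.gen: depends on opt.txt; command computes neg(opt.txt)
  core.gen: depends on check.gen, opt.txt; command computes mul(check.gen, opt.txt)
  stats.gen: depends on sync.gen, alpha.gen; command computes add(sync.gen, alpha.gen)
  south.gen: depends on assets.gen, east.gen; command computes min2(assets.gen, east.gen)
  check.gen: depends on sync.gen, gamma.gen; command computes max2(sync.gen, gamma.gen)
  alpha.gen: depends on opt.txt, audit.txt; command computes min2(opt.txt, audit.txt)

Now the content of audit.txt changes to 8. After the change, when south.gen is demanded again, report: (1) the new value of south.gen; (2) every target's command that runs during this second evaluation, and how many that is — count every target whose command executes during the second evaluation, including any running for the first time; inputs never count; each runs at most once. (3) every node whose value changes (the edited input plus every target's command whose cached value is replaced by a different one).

Initial pass — values computed on the first demand:
  alpha.gen = min2(7, -8) = -8
  gamma.gen = add(5, 7) = 12
  sync.gen = neg(-8) = 8
  check.gen = max2(8, 12) = 12
  core.gen = mul(12, 7) = 84
  amber.gen = min2(-8, 84) = -8
  assets.gen = sub(7, 84) = -77
  east.gen = min2(8, -8) = -8
  south.gen = min2(-77, -8) = -77

Second demand — change propagation:
  alpha.gen: re-runs because audit.txt -8->8; new result 7.
  sync.gen: re-runs because audit.txt -8->8; new result -8.
  check.gen: re-runs because sync.gen 8->-8; new result 12 (unchanged).
  core.gen: re-examined; everything it read last time is the same (check.gen unchanged, opt.txt unchanged) — cache 84 kept, no run.
  amber.gen: re-runs because alpha.gen -8->7; new result 7.
  assets.gen: re-examined; everything it read last time is the same (opt.txt unchanged, core.gen unchanged) — cache -77 kept, no run.
  east.gen: re-runs because sync.gen 8->-8; amber.gen -8->7; new result -8 (unchanged).
  south.gen: re-examined; everything it read last time is the same (assets.gen unchanged, east.gen unchanged) — cache -77 kept, no run.

The important point: at core.gen every value read last time is unchanged, so the dirty flag clears without a run.

south.gen now evaluates to -77.
Run set: alpha.gen, amber.gen, check.gen, east.gen, sync.gen (5 run).
Changed values: alpha.gen, amber.gen, audit.txt, sync.gen.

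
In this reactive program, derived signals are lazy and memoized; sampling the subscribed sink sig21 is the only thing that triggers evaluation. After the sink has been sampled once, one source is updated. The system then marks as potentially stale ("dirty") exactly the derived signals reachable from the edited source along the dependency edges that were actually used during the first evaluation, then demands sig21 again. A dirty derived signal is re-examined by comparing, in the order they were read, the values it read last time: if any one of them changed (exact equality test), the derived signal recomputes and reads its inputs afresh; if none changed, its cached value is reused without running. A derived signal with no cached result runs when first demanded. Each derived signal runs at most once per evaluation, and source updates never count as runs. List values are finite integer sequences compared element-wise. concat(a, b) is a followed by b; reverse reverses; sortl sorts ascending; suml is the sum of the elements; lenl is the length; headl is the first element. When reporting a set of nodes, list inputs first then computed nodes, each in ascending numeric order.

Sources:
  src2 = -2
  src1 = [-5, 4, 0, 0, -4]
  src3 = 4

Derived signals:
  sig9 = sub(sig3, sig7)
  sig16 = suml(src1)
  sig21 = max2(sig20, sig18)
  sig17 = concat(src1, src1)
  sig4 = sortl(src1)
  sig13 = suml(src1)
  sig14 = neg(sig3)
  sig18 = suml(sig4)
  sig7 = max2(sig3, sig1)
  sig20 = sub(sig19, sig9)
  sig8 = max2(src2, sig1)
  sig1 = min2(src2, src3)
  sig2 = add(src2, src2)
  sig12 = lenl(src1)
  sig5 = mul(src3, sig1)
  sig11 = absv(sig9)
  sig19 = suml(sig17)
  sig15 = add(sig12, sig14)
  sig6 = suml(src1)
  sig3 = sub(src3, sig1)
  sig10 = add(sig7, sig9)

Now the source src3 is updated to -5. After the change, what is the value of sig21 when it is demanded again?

Demanding sig21 again yields -5.
Note the absorption at sig9: it re-runs yet its value is the same, leaving the output's value untouched.

First demand of the output computes:
  sig1 = min2(-2, 4) = -2
  sig3 = sub(4, -2) = 6
  sig4 = sortl([-5, 4, 0, 0, -4]) = [-5, -4, 0, 0, 4]
  sig7 = max2(6, -2) = 6
  sig9 = sub(6, 6) = 0
  sig17 = concat([-5, 4, 0, 0, -4], [-5, 4, 0, 0, -4]) = [-5, 4, 0, 0, -4, -5, 4, 0, 0, -4]
  sig18 = suml([-5, -4, 0, 0, 4]) = -5
  sig19 = suml([-5, 4, 0, 0, -4, -5, 4, 0, 0, -4]) = -10
  sig20 = sub(-10, 0) = -10
  sig21 = max2(-10, -5) = -5

After the edit, cleaning proceeds:
  sig1: a read changed (src3 4->-5) — executes, giving -5.
  sig3: a read changed (src3 4->-5; sig1 -2->-5) — executes, giving 0.
  sig7: a read changed (sig3 6->0; sig1 -2->-5) — executes, giving 0.
  sig9: a read changed (sig3 6->0; sig7 6->0) — executes, giving 0 — identical to its old value.
  sig20: dirty, but its reads are unchanged (sig19 unchanged, sig9 unchanged); cached -10 stands.
  sig21: dirty, but its reads are unchanged (sig20 unchanged, sig18 unchanged); cached -5 stands.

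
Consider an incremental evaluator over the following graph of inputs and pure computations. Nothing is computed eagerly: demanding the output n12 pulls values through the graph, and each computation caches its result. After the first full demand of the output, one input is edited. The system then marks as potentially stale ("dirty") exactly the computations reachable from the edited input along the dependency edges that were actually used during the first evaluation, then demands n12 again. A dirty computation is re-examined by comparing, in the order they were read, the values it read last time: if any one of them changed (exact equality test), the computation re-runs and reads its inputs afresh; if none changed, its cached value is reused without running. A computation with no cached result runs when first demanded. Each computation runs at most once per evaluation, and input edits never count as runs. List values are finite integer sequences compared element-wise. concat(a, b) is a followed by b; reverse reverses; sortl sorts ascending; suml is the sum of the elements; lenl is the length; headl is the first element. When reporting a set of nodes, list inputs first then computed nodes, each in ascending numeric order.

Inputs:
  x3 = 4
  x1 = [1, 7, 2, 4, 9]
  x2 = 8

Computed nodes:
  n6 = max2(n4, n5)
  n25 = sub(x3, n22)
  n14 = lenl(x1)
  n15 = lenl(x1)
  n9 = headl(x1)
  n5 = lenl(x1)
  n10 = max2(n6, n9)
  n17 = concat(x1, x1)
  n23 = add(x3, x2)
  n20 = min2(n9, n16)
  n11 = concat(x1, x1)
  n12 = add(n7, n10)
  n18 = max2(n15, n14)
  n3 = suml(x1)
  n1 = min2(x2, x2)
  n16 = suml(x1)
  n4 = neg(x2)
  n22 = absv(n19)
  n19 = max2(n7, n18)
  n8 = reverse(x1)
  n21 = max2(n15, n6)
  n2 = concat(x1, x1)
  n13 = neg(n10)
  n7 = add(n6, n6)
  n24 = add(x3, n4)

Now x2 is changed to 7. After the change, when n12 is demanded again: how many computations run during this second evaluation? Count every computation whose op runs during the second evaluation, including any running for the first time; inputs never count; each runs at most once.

Run set: n4, n6 (2 run).
The important point: n6 recomputes to an identical value, and the output ends up unchanged.

Initial pass — values computed on the first demand:
  n4 = neg(8) = -8
  n5 = lenl([1, 7, 2, 4, 9]) = 5
  n6 = max2(-8, 5) = 5
  n7 = add(5, 5) = 10
  n9 = headl([1, 7, 2, 4, 9]) = 1
  n10 = max2(5, 1) = 5
  n12 = add(10, 5) = 15

Second demand — change propagation:
  n4: re-runs because x2 8->7; new result -7.
  n6: re-runs because n4 -8->-7; new result 5 (unchanged).
  n7: re-examined; everything it read last time is the same (n6 unchanged, n6 unchanged) — cache 10 kept, no run.
  n10: re-examined; everything it read last time is the same (n6 unchanged, n9 unchanged) — cache 5 kept, no run.
  n12: re-examined; everything it read last time is the same (n7 unchanged, n10 unchanged) — cache 15 kept, no run.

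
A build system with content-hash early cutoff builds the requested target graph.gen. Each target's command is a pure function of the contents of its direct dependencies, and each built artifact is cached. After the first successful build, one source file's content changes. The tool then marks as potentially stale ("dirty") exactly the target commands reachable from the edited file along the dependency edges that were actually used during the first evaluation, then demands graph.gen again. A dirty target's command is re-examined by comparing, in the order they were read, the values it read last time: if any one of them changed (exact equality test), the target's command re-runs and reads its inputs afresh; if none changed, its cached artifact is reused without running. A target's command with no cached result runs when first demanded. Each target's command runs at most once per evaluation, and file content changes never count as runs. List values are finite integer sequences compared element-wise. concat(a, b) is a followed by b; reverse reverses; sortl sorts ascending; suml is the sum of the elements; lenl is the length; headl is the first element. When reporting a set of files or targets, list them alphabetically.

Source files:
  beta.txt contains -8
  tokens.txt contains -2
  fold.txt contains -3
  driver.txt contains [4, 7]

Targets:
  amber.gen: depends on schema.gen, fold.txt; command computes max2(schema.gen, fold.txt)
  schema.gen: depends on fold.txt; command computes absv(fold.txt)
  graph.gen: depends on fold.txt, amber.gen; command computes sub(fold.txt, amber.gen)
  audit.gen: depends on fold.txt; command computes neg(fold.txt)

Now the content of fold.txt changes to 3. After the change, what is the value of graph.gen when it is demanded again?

New value of graph.gen: 0.

First evaluation (everything demanded from the output):
  schema.gen = absv(-3) = 3
  amber.gen = max2(3, -3) = 3
  graph.gen = sub(-3, 3) = -6

Propagation after the edit:
  schema.gen: runs — fold.txt -3->3; result 3 (same value as before).
  amber.gen: runs — fold.txt -3->3; result 3 (same value as before).
  graph.gen: runs — fold.txt -3->3; result 0.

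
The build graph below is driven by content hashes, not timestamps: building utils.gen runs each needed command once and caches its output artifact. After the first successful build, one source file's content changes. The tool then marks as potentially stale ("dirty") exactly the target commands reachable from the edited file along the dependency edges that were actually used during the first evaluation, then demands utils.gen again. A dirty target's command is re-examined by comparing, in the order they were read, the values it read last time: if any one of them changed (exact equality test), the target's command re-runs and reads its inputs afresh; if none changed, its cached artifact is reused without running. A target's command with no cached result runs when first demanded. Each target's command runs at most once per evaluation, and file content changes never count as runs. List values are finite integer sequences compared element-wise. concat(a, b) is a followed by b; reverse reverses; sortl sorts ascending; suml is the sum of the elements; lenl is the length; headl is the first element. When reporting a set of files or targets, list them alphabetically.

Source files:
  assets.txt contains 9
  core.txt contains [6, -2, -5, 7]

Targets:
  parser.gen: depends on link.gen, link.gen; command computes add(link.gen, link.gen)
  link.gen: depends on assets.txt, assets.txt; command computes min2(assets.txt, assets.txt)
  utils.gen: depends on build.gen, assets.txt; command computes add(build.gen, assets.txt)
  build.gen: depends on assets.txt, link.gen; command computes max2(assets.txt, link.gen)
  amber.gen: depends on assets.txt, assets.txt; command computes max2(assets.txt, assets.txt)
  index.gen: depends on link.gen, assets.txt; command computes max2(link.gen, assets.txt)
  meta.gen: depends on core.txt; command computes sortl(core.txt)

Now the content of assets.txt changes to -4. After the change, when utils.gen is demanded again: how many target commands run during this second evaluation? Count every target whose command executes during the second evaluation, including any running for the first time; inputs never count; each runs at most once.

Initial pass — values computed on the first demand:
  link.gen = min2(9, 9) = 9
  build.gen = max2(9, 9) = 9
  utils.gen = add(9, 9) = 18

Second demand — change propagation:
  link.gen: re-runs because assets.txt 9->-4; assets.txt 9->-4; new result -4.
  build.gen: re-runs because assets.txt 9->-4; link.gen 9->-4; new result -4.
  utils.gen: re-runs because build.gen 9->-4; assets.txt 9->-4; new result -8.

Run set: build.gen, link.gen, utils.gen (3 run).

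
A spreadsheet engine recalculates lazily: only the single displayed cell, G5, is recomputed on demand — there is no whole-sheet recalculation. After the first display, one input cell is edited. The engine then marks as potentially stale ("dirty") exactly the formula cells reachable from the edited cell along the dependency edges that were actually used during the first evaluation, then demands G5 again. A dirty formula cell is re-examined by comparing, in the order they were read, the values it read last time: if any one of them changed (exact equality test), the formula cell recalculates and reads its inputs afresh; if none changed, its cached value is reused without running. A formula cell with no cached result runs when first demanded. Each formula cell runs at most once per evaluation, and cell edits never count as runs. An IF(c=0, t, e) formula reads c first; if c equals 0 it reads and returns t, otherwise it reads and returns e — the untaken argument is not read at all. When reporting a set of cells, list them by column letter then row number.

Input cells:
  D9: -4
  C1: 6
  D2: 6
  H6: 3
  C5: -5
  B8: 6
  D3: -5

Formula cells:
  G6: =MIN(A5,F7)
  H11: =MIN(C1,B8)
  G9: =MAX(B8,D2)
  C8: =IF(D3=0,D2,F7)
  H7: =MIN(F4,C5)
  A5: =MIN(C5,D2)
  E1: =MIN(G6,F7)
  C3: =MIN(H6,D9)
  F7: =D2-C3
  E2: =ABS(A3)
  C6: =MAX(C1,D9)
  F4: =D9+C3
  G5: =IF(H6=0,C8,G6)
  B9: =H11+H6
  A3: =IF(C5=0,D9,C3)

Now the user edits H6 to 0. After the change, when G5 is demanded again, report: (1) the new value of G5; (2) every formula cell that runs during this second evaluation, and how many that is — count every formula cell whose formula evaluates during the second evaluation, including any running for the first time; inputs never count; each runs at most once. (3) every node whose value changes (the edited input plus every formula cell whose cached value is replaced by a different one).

New value of G5: 10.
Formula cells that run: C3, C8, G5 — 3 in total.
Values that change: G5, H6.
Key observation: a condition flipped, so demand moved to the other branch — G6 is never re-examined.

First evaluation (everything demanded from the output):
  A5 = MIN(-5, 6) = -5
  C3 = MIN(3, -4) = -4
  F7 = 6 - -4 = 10
  G6 = MIN(-5, 10) = -5
  G5 = IF(H6=0: H6=3 -> else branch G6) = -5

Propagation after the edit:
  C3: runs — H6 3->0; result -4 (same value as before).
  F7: checked — values it read are unchanged (D2 unchanged, C3 unchanged); reused cached 10 without running.
  C8: demanded for the first time — runs, produces 10.
  G6: marked dirty but never re-examined — demand shifted away from it.
  G5: runs — H6 3->0; result 10.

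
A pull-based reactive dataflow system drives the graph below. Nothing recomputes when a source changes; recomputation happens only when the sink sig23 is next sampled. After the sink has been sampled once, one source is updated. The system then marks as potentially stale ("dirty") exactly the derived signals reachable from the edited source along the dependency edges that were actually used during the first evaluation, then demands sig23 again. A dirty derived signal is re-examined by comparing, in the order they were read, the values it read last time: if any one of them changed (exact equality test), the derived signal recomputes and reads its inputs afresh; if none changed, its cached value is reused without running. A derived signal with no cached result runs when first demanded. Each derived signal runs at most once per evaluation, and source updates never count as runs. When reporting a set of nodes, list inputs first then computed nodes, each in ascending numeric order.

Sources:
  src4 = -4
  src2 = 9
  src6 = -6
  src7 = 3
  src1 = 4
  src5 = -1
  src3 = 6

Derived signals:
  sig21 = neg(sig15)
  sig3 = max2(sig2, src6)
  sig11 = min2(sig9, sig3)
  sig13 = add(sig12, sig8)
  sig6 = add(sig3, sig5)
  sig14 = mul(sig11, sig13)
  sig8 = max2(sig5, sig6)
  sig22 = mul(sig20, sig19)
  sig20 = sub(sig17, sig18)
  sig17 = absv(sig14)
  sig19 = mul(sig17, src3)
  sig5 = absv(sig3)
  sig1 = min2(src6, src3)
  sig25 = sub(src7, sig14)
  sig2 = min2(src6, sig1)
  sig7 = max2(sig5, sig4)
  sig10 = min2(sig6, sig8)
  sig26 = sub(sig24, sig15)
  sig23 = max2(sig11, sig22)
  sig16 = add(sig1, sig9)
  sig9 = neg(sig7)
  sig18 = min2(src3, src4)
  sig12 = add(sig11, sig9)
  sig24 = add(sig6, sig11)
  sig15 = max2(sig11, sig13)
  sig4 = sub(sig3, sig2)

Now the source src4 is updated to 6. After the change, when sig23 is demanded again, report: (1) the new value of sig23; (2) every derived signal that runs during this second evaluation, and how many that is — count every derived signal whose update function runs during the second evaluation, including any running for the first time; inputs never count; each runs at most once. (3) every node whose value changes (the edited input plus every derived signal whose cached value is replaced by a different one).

First evaluation (everything demanded from the output):
  sig1 = min2(-6, 6) = -6
  sig2 = min2(-6, -6) = -6
  sig3 = max2(-6, -6) = -6
  sig4 = sub(-6, -6) = 0
  sig5 = absv(-6) = 6
  sig6 = add(-6, 6) = 0
  sig7 = max2(6, 0) = 6
  sig8 = max2(6, 0) = 6
  sig9 = neg(6) = -6
  sig11 = min2(-6, -6) = -6
  sig12 = add(-6, -6) = -12
  sig13 = add(-12, 6) = -6
  sig14 = mul(-6, -6) = 36
  sig17 = absv(36) = 36
  sig18 = min2(6, -4) = -4
  sig19 = mul(36, 6) = 216
  sig20 = sub(36, -4) = 40
  sig22 = mul(40, 216) = 8640
  sig23 = max2(-6, 8640) = 8640

Propagation after the edit:
  sig18: runs — src4 -4->6; result 6.
  sig20: runs — sig18 -4->6; result 30.
  sig22: runs — sig20 40->30; result 6480.
  sig23: runs — sig22 8640->6480; result 6480.

New value of sig23: 6480.
Derived signals that run: sig18, sig20, sig22, sig23 — 4 in total.
Values that change: src4, sig18, sig20, sig22, sig23.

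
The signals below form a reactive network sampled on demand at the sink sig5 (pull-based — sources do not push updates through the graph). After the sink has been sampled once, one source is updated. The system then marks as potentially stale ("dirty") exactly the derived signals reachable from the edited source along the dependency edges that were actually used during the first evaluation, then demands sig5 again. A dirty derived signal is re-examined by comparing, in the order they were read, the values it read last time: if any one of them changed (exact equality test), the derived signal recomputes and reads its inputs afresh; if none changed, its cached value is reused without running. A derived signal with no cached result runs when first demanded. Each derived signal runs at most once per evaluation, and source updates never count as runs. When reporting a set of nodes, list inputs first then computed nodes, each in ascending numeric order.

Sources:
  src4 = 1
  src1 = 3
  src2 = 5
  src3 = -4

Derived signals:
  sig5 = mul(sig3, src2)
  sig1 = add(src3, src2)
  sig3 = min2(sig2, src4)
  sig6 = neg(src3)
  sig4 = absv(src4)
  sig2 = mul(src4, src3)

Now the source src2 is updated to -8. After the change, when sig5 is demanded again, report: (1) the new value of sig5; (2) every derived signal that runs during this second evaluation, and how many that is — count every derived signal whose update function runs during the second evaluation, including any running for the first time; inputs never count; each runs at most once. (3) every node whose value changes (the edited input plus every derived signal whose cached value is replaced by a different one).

sig5 now evaluates to 32.
Run set: sig5 (1 run).
Changed values: src2, sig5.

Initial pass — values computed on the first demand:
  sig2 = mul(1, -4) = -4
  sig3 = min2(-4, 1) = -4
  sig5 = mul(-4, 5) = -20

Second demand — change propagation:
  sig5: re-runs because src2 5->-8; new result 32.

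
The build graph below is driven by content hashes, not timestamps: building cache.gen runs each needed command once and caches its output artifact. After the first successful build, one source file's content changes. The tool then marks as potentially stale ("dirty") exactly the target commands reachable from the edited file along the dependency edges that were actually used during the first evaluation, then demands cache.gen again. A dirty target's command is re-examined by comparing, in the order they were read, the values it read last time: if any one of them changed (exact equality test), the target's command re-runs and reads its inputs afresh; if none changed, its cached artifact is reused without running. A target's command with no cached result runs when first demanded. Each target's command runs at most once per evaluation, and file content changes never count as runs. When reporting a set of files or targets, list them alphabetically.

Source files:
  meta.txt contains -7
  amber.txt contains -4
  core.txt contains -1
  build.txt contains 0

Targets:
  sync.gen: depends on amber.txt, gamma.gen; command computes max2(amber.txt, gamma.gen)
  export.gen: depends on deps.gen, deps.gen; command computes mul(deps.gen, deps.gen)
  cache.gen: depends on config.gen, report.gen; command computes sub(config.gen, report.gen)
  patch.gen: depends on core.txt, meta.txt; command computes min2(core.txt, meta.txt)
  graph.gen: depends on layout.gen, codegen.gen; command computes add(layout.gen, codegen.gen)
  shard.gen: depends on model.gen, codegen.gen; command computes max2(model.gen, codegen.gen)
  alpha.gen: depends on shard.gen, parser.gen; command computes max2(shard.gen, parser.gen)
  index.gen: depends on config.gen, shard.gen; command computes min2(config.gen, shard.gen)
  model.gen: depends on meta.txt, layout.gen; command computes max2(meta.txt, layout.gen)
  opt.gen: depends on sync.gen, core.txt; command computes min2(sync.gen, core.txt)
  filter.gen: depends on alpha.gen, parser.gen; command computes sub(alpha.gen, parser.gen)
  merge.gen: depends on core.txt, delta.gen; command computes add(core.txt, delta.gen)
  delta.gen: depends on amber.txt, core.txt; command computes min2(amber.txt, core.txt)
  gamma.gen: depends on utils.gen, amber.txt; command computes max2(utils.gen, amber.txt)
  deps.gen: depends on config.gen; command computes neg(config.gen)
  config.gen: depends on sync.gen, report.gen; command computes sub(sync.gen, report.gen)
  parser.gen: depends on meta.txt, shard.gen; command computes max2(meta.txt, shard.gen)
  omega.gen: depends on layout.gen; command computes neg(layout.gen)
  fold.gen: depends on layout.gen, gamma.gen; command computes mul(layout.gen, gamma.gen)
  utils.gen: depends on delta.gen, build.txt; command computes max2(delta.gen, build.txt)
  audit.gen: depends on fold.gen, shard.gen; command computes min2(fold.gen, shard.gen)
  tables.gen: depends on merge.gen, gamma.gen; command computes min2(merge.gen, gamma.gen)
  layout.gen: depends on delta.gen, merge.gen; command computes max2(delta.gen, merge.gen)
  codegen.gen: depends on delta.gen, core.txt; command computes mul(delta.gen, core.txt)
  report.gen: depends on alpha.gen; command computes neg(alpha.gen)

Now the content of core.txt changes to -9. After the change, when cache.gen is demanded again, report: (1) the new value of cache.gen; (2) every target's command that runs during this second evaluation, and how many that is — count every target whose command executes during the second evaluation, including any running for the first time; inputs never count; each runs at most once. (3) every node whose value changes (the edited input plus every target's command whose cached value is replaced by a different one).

cache.gen now evaluates to 162.
Run set: alpha.gen, cache.gen, codegen.gen, config.gen, delta.gen, layout.gen, merge.gen, model.gen, parser.gen, report.gen, shard.gen, utils.gen (12 run).
Changed values: alpha.gen, cache.gen, codegen.gen, config.gen, core.txt, delta.gen, layout.gen, merge.gen, model.gen, parser.gen, report.gen, shard.gen.
The important point: at gamma.gen every value read last time is unchanged, so the dirty flag clears without a run.

Initial pass — values computed on the first demand:
  delta.gen = min2(-4, -1) = -4
  codegen.gen = mul(-4, -1) = 4
  merge.gen = add(-1, -4) = -5
  layout.gen = max2(-4, -5) = -4
  model.gen = max2(-7, -4) = -4
  shard.gen = max2(-4, 4) = 4
  parser.gen = max2(-7, 4) = 4
  alpha.gen = max2(4, 4) = 4
  report.gen = neg(4) = -4
  utils.gen = max2(-4, 0) = 0
  gamma.gen = max2(0, -4) = 0
  sync.gen = max2(-4, 0) = 0
  config.gen = sub(0, -4) = 4
  cache.gen = sub(4, -4) = 8

Second demand — change propagation:
  delta.gen: re-runs because core.txt -1->-9; new result -9.
  codegen.gen: re-runs because delta.gen -4->-9; core.txt -1->-9; new result 81.
  merge.gen: re-runs because core.txt -1->-9; delta.gen -4->-9; new result -18.
  layout.gen: re-runs because delta.gen -4->-9; merge.gen -5->-18; new result -9.
  model.gen: re-runs because layout.gen -4->-9; new result -7.
  shard.gen: re-runs because model.gen -4->-7; codegen.gen 4->81; new result 81.
  parser.gen: re-runs because shard.gen 4->81; new result 81.
  alpha.gen: re-runs because shard.gen 4->81; parser.gen 4->81; new result 81.
  report.gen: re-runs because alpha.gen 4->81; new result -81.
  utils.gen: re-runs because delta.gen -4->-9; new result 0 (unchanged).
  gamma.gen: re-examined; everything it read last time is the same (utils.gen unchanged, amber.txt unchanged) — cache 0 kept, no run.
  sync.gen: re-examined; everything it read last time is the same (amber.txt unchanged, gamma.gen unchanged) — cache 0 kept, no run.
  config.gen: re-runs because report.gen -4->-81; new result 81.
  cache.gen: re-runs because config.gen 4->81; report.gen -4->-81; new result 162.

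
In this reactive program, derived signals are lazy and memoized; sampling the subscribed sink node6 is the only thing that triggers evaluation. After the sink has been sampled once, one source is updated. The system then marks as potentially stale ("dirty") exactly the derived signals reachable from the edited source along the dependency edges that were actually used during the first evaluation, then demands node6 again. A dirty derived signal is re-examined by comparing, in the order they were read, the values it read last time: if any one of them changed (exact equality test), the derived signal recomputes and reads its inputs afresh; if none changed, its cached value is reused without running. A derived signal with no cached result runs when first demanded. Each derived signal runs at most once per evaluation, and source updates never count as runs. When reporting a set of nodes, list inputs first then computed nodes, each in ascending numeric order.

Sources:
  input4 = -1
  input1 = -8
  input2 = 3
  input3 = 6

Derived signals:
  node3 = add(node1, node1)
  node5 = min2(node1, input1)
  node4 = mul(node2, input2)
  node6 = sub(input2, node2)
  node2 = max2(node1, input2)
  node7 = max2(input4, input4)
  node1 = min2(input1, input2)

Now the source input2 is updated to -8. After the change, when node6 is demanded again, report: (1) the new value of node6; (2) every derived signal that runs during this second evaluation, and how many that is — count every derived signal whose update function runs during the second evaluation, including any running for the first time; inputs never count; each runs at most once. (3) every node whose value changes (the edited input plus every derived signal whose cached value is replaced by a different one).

First demand of the output computes:
  node1 = min2(-8, 3) = -8
  node2 = max2(-8, 3) = 3
  node6 = sub(3, 3) = 0

After the edit, cleaning proceeds:
  node1: a read changed (input2 3->-8) — executes, giving -8 — identical to its old value.
  node2: a read changed (input2 3->-8) — executes, giving -8.
  node6: a read changed (input2 3->-8; node2 3->-8) — executes, giving 0 — identical to its old value.

Demanding node6 again yields 0.
3 derived signals run: node1, node2, node6.
The nodes whose values change: input2, node2.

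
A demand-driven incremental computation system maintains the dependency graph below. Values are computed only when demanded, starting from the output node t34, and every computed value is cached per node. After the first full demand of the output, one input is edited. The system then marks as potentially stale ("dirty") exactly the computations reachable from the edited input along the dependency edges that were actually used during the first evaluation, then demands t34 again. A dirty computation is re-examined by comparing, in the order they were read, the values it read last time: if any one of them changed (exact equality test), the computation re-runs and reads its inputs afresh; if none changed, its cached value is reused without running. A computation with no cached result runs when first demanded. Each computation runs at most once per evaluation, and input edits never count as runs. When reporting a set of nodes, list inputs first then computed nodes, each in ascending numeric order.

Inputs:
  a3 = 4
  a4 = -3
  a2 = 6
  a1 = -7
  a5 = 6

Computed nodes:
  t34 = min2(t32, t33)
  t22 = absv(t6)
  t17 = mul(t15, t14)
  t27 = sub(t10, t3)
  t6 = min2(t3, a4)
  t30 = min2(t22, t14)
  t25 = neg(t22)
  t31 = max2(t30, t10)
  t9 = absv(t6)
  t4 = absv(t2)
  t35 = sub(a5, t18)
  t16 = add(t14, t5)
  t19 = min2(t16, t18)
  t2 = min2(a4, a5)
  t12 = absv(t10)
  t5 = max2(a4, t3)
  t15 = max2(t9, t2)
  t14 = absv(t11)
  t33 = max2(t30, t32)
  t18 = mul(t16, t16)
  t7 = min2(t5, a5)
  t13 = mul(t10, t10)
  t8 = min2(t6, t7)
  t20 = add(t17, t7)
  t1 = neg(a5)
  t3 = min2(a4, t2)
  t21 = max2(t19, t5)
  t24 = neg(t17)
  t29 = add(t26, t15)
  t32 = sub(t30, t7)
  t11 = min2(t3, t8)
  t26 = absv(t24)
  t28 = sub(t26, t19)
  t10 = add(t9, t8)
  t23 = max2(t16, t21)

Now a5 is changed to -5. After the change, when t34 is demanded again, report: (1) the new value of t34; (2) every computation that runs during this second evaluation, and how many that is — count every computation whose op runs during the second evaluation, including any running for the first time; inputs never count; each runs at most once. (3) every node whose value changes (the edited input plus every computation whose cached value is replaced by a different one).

New value of t34: 10.
Computations that run: t2, t3, t5, t6, t7, t8, t11, t14, t22, t30, t32, t33, t34 — 13 in total.
Values that change: a5, t2, t3, t6, t7, t8, t11, t14, t22, t30, t32, t33, t34.

First evaluation (everything demanded from the output):
  t2 = min2(-3, 6) = -3
  t3 = min2(-3, -3) = -3
  t5 = max2(-3, -3) = -3
  t6 = min2(-3, -3) = -3
  t7 = min2(-3, 6) = -3
  t8 = min2(-3, -3) = -3
  t11 = min2(-3, -3) = -3
  t14 = absv(-3) = 3
  t22 = absv(-3) = 3
  t30 = min2(3, 3) = 3
  t32 = sub(3, -3) = 6
  t33 = max2(3, 6) = 6
  t34 = min2(6, 6) = 6

Propagation after the edit:
  t2: runs — a5 6->-5; result -5.
  t3: runs — t2 -3->-5; result -5.
  t5: runs — t3 -3->-5; result -3 (same value as before).
  t6: runs — t3 -3->-5; result -5.
  t7: runs — a5 6->-5; result -5.
  t8: runs — t6 -3->-5; t7 -3->-5; result -5.
  t11: runs — t3 -3->-5; t8 -3->-5; result -5.
  t14: runs — t11 -3->-5; result 5.
  t22: runs — t6 -3->-5; result 5.
  t30: runs — t22 3->5; t14 3->5; result 5.
  t32: runs — t30 3->5; t7 -3->-5; result 10.
  t33: runs — t30 3->5; t32 6->10; result 10.
  t34: runs — t32 6->10; t33 6->10; result 10.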